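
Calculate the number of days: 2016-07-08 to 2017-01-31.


207 days

From July 8, 2016 to January 31, 2017
Rest of July 2016: 31 - 8 = 23
Full months: August 31, September 30, October 31, November 30, December 31
Days into January 2017: 31
Total = 23 + 31 + 30 + 31 + 30 + 31 + 31 = 207 days


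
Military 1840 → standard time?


Hour: 18
18 - 12 = 6 → PM

6:40 PM


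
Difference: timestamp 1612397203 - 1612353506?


43697 seconds (12.1 hours / 0.51 days)

Difference = 1612397203 - 1612353506 = 43697 seconds
In hours: 43697 / 3600 ≈ 12.1
In days: 43697 / 86400 ≈ 0.51


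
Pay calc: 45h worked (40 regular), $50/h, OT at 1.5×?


Regular: 40h × $50 = $2000.00
Overtime: 45 - 40 = 5h
OT pay: 5h × $50 × 1.5 = $375.00
Total = $2000.00 + $375.00 = $2375.00

$2375.00


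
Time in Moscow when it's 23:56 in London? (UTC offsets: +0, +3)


Time difference = UTC+3 - UTC+0 = +3 hours
New hour = (23 + 3) mod 24
= 26 mod 24 = 2
Minutes unchanged → 02:56; 26 ≥ 24 → next day

02:56 (next day)


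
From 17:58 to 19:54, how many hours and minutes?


End time in minutes: 19×60 + 54 = 1194
Start time in minutes: 17×60 + 58 = 1078
Difference = 1194 - 1078 = 116 minutes
= 1 hours 56 minutes

1h 56m


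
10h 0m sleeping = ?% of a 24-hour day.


41.7%

Time: 600 minutes
Day: 1440 minutes
Percentage = (600/1440) × 100 ≈ 41.7%


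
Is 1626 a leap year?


Rules: divisible by 4 AND (not by 100 OR by 400)
1626 ÷ 4 = 406 remainder 2 → not divisible by 4
Not divisible by 4 → not a leap year

No


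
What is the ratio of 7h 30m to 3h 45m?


Duration 1: 450 minutes
Duration 2: 225 minutes
Ratio = 450:225
GCD = 225
Simplified = 2:1
As a decimal: 2/1 = 2.00

2:1 (2.00)


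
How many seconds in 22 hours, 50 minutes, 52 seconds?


82252 seconds

Hours: 22 × 3600 = 79200
Minutes: 50 × 60 = 3000
Seconds: 52
Total = 79200 + 3000 + 52 = 82252


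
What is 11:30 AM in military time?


Input: 11:30 AM
AM hour stays: 11

11:30


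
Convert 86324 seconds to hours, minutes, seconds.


Hours: 86324 ÷ 3600 = 23 remainder 3524
Minutes: 3524 ÷ 60 = 58 remainder 44
Seconds: 44

23h 58m 44s


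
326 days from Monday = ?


Friday

Start: Monday (index 0)
(0 + 326) mod 7
= 326 mod 7
= 4
Index 4 → Friday


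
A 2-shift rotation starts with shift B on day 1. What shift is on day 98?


Shifts: A, B
Start: B (index 1)
Day 98: (1 + 98 - 1) mod 2
= 98 mod 2
= 0
Index 0 → shift A

Shift A


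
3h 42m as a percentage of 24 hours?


Total minutes: 3×60 + 42 = 222
Day = 24×60 = 1440 minutes
Fraction = 222/1440 ≈ 0.1542
As a percentage: 222/1440 × 100 ≈ 15.42%

0.1542 (15.42%)


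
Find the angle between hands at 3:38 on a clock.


119.0°

Hour hand = 3×30 + 38×0.5 = 109.0°
Minute hand = 38×6 = 228°
Difference = |109.0 - 228| = 119.0°


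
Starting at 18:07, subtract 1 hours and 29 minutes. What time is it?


16:38

Start: 1087 minutes from midnight
Subtract: 89 minutes
Remaining: 1087 - 89 = 998
Hours: 16, Minutes: 38


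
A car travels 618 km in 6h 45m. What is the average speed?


Distance: 618 km
Time: 6h 45m = 405 min = 405/60 = 27/4 hours
Speed = 618 ÷ (27/4) = 618 × 4 / 27 = 2472/27 ≈ 91.6 km/h

91.6 km/h


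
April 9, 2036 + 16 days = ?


April 25, 2036

Start: April 9, 2036
Add 16 days
April 9 + 16 = April 25, 2036


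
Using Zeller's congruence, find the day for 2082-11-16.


Monday

Zeller's congruence:
q=16, m=11, k=82, j=20
h = (16 + ⌊13×12/5⌋ + 82 + ⌊82/4⌋ + ⌊20/4⌋ - 2×20) mod 7
= (16 + 31 + 82 + 20 + 5 - 40) mod 7
= 114 mod 7 = 2
h=2 → Monday


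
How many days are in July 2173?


Month: July (month 7)
July has 31 days

31 days


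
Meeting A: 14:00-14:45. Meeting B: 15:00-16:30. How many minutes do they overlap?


0 minutes

Meeting A: 840-885 (in minutes from midnight)
Meeting B: 900-990
Overlap start = max(840, 900) = 900
Overlap end = min(885, 990) = 885
Overlap = max(0, 885 - 900) = 0 min


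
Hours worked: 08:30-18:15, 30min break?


9h 15m (555 minutes)

Total time = (18×60+15) - (8×60+30)
= 1095 - 510 = 585 min
Minus break: 585 - 30 = 555 min
= 9h 15m


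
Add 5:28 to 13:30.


18:58

Start: 810 minutes from midnight
Add: 328 minutes
Total: 1138 minutes
Hours: 1138 ÷ 60 = 18 remainder 58


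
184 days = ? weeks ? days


26 weeks 2 days

Weeks: 184 ÷ 7 = 26 remainder 2


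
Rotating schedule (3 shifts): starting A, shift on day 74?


Shifts: A, B, C
Start: A (index 0)
Day 74: (0 + 74 - 1) mod 3
= 73 mod 3
= 1
Index 1 → shift B

Shift B


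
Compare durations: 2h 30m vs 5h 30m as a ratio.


Duration 1: 150 minutes
Duration 2: 330 minutes
Ratio = 150:330
GCD = 30
Simplified = 5:11
As a decimal: 5/11 ≈ 0.45

5:11 (0.45)


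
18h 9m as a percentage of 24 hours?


0.7563 (75.63%)

Total minutes: 18×60 + 9 = 1089
Day = 24×60 = 1440 minutes
Fraction = 1089/1440 ≈ 0.7563
As a percentage: 1089/1440 × 100 ≈ 75.63%


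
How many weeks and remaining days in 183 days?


Weeks: 183 ÷ 7 = 26 remainder 1

26 weeks 1 days


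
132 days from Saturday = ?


Start: Saturday (index 5)
(5 + 132) mod 7
= 137 mod 7
= 4
Index 4 → Friday

Friday


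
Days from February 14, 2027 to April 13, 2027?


58 days

From February 14, 2027 to April 13, 2027
Rest of February 2027: 28 - 14 = 14
Full months: March 31
Days into April 2027: 13
Total = 14 + 31 + 13 = 58 days


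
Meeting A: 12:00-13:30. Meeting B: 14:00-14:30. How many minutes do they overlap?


0 minutes

Meeting A: 720-810 (in minutes from midnight)
Meeting B: 840-870
Overlap start = max(720, 840) = 840
Overlap end = min(810, 870) = 810
Overlap = max(0, 810 - 840) = 0 min


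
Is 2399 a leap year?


No

Rules: divisible by 4 AND (not by 100 OR by 400)
2399 ÷ 4 = 599 remainder 3 → not divisible by 4
Not divisible by 4 → not a leap year


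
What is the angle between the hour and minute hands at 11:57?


Hour hand = 11×30 + 57×0.5 = 358.5°
Minute hand = 57×6 = 342°
Difference = |358.5 - 342| = 16.5°

16.5°


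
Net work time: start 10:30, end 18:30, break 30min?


Total time = (18×60+30) - (10×60+30)
= 1110 - 630 = 480 min
Minus break: 480 - 30 = 450 min
= 7h 30m

7h 30m (450 minutes)


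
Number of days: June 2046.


30 days

Month: June (month 6)
June has 30 days


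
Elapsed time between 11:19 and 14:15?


2h 56m

End time in minutes: 14×60 + 15 = 855
Start time in minutes: 11×60 + 19 = 679
Difference = 855 - 679 = 176 minutes
= 2 hours 56 minutes


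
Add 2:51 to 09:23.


Start: 563 minutes from midnight
Add: 171 minutes
Total: 734 minutes
Hours: 734 ÷ 60 = 12 remainder 14

12:14


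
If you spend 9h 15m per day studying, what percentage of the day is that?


Time: 555 minutes
Day: 1440 minutes
Percentage = (555/1440) × 100 ≈ 38.5%

38.5%


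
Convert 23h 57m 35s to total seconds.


Hours: 23 × 3600 = 82800
Minutes: 57 × 60 = 3420
Seconds: 35
Total = 82800 + 3420 + 35 = 86255

86255 seconds


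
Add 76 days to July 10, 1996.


September 24, 1996

Start: July 10, 1996
Add 76 days
July 10 → August 1: 31 - 10 + 1 = 22 days (76 - 22 = 54 left)
August 1 → September 1: 31 - 1 + 1 = 31 days (54 - 31 = 23 left)
September 1 + 23 = September 24, 1996


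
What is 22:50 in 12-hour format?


10:50 PM

Hour: 22
22 - 12 = 10 → PM


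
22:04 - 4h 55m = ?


17:09

Start: 1324 minutes from midnight
Subtract: 295 minutes
Remaining: 1324 - 295 = 1029
Hours: 17, Minutes: 9


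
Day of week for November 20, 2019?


Zeller's congruence:
q=20, m=11, k=19, j=20
h = (20 + ⌊13×12/5⌋ + 19 + ⌊19/4⌋ + ⌊20/4⌋ - 2×20) mod 7
= (20 + 31 + 19 + 4 + 5 - 40) mod 7
= 39 mod 7 = 4
h=4 → Wednesday

Wednesday


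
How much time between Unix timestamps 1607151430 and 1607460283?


Difference = 1607460283 - 1607151430 = 308853 seconds
In hours: 308853 / 3600 ≈ 85.8
In days: 308853 / 86400 ≈ 3.57

308853 seconds (85.8 hours / 3.57 days)


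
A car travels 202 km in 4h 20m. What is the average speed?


46.6 km/h

Distance: 202 km
Time: 4h 20m = 260 min = 260/60 = 13/3 hours
Speed = 202 ÷ (13/3) = 202 × 3 / 13 = 606/13 ≈ 46.6 km/h


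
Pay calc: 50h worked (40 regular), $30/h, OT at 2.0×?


$1800.00

Regular: 40h × $30 = $1200.00
Overtime: 50 - 40 = 10h
OT pay: 10h × $30 × 2.0 = $600.00
Total = $1200.00 + $600.00 = $1800.00


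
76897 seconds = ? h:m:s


Hours: 76897 ÷ 3600 = 21 remainder 1297
Minutes: 1297 ÷ 60 = 21 remainder 37
Seconds: 37

21h 21m 37s


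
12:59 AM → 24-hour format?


Input: 12:59 AM
12 AM → 00 (midnight)

00:59


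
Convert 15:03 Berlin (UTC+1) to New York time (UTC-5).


09:03

Time difference = UTC-5 - UTC+1 = -6 hours
New hour = (15 -6) mod 24
= 9 mod 24 = 9
Minutes unchanged → 09:03


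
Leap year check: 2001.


No

Rules: divisible by 4 AND (not by 100 OR by 400)
2001 ÷ 4 = 500 remainder 1 → not divisible by 4
Not divisible by 4 → not a leap year


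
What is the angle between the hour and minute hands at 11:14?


107.0°

Hour hand = 11×30 + 14×0.5 = 337.0°
Minute hand = 14×6 = 84°
Difference = |337.0 - 84| = 253.0°
Since > 180°: 360 - 253.0 = 107.0°


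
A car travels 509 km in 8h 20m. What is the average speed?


Distance: 509 km
Time: 8h 20m = 500 min = 500/60 = 25/3 hours
Speed = 509 ÷ (25/3) = 509 × 3 / 25 = 1527/25 ≈ 61.1 km/h

61.1 km/h


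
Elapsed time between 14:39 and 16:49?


2h 10m

End time in minutes: 16×60 + 49 = 1009
Start time in minutes: 14×60 + 39 = 879
Difference = 1009 - 879 = 130 minutes
= 2 hours 10 minutes


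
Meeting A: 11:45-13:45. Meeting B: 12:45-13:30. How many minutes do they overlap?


Meeting A: 705-825 (in minutes from midnight)
Meeting B: 765-810
Overlap start = max(705, 765) = 765
Overlap end = min(825, 810) = 810
Overlap = max(0, 810 - 765) = 45 min

45 minutes


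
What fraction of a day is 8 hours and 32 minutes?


Total minutes: 8×60 + 32 = 512
Day = 24×60 = 1440 minutes
Fraction = 512/1440 ≈ 0.3556
As a percentage: 512/1440 × 100 ≈ 35.56%

0.3556 (35.56%)


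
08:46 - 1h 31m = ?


07:15

Start: 526 minutes from midnight
Subtract: 91 minutes
Remaining: 526 - 91 = 435
Hours: 7, Minutes: 15


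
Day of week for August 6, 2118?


Zeller's congruence:
q=6, m=8, k=18, j=21
h = (6 + ⌊13×9/5⌋ + 18 + ⌊18/4⌋ + ⌊21/4⌋ - 2×21) mod 7
= (6 + 23 + 18 + 4 + 5 - 42) mod 7
= 14 mod 7 = 0
h=0 → Saturday

Saturday


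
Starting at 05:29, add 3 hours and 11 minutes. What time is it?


08:40

Start: 329 minutes from midnight
Add: 191 minutes
Total: 520 minutes
Hours: 520 ÷ 60 = 8 remainder 40


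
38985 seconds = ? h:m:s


10h 49m 45s

Hours: 38985 ÷ 3600 = 10 remainder 2985
Minutes: 2985 ÷ 60 = 49 remainder 45
Seconds: 45


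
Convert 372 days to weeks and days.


53 weeks 1 days

Weeks: 372 ÷ 7 = 53 remainder 1


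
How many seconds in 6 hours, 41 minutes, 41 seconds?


Hours: 6 × 3600 = 21600
Minutes: 41 × 60 = 2460
Seconds: 41
Total = 21600 + 2460 + 41 = 24101

24101 seconds


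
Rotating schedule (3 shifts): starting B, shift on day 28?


Shifts: A, B, C
Start: B (index 1)
Day 28: (1 + 28 - 1) mod 3
= 28 mod 3
= 1
Index 1 → shift B

Shift B


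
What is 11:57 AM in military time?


Input: 11:57 AM
AM hour stays: 11

11:57


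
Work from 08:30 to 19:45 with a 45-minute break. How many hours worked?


10h 30m (630 minutes)

Total time = (19×60+45) - (8×60+30)
= 1185 - 510 = 675 min
Minus break: 675 - 45 = 630 min
= 10h 30m


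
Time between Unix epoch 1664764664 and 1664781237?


Difference = 1664781237 - 1664764664 = 16573 seconds
In hours: 16573 / 3600 ≈ 4.6
In days: 16573 / 86400 ≈ 0.19

16573 seconds (4.6 hours / 0.19 days)


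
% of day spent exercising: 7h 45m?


32.3%

Time: 465 minutes
Day: 1440 minutes
Percentage = (465/1440) × 100 ≈ 32.3%


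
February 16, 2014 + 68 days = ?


April 25, 2014

Start: February 16, 2014
Add 68 days
February 16 → March 1: 28 - 16 + 1 = 13 days (68 - 13 = 55 left)
March 1 → April 1: 31 - 1 + 1 = 31 days (55 - 31 = 24 left)
April 1 + 24 = April 25, 2014


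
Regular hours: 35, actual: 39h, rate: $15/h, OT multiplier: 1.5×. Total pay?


$615.00

Regular: 35h × $15 = $525.00
Overtime: 39 - 35 = 4h
OT pay: 4h × $15 × 1.5 = $90.00
Total = $525.00 + $90.00 = $615.00


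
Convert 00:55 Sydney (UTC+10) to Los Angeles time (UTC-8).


Time difference = UTC-8 - UTC+10 = -18 hours
New hour = (0 -18) mod 24
= -18 mod 24 = 6
Minutes unchanged → 06:55; -18 < 0 → previous day

06:55 (previous day)


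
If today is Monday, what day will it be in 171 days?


Thursday

Start: Monday (index 0)
(0 + 171) mod 7
= 171 mod 7
= 3
Index 3 → Thursday


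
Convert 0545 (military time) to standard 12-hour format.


5:45 AM

Hour: 5
5 < 12 → AM


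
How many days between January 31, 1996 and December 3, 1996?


From January 31, 1996 to December 3, 1996
Rest of January 1996: 31 - 31 = 0
Full months: February 1996 29, March 31, April 30, May 31, June 30, July 31, August 31, September 30, October 31, November 30
Days into December 1996: 3
Total = 0 + 29 + 31 + 30 + 31 + 30 + 31 + 31 + 30 + 31 + 30 + 3 = 307 days

307 days


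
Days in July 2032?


Month: July (month 7)
July has 31 days

31 days


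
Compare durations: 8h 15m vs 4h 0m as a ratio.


33:16 (2.06)

Duration 1: 495 minutes
Duration 2: 240 minutes
Ratio = 495:240
GCD = 15
Simplified = 33:16
As a decimal: 33/16 ≈ 2.06


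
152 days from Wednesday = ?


Monday

Start: Wednesday (index 2)
(2 + 152) mod 7
= 154 mod 7
= 0
Index 0 → Monday


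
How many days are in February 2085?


28 days

Month: February (month 2)
February: 28 or 29 (leap year)
2085 leap year? No


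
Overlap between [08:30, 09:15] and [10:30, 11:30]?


0 minutes

Meeting A: 510-555 (in minutes from midnight)
Meeting B: 630-690
Overlap start = max(510, 630) = 630
Overlap end = min(555, 690) = 555
Overlap = max(0, 555 - 630) = 0 min


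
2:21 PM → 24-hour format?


Input: 2:21 PM
PM: 2 + 12 = 14

14:21


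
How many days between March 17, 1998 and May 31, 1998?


75 days

From March 17, 1998 to May 31, 1998
Rest of March 1998: 31 - 17 = 14
Full months: April 30
Days into May 1998: 31
Total = 14 + 30 + 31 = 75 days


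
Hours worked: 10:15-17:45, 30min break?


7h 0m (420 minutes)

Total time = (17×60+45) - (10×60+15)
= 1065 - 615 = 450 min
Minus break: 450 - 30 = 420 min
= 7h 0m


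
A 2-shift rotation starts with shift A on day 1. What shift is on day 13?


Shift A

Shifts: A, B
Start: A (index 0)
Day 13: (0 + 13 - 1) mod 2
= 12 mod 2
= 0
Index 0 → shift A


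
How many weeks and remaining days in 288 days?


Weeks: 288 ÷ 7 = 41 remainder 1

41 weeks 1 days


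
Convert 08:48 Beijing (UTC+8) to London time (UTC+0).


00:48

Time difference = UTC+0 - UTC+8 = -8 hours
New hour = (8 -8) mod 24
= 0 mod 24 = 0
Minutes unchanged → 00:48


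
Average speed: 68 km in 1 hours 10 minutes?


Distance: 68 km
Time: 1h 10m = 70 min = 70/60 = 7/6 hours
Speed = 68 ÷ (7/6) = 68 × 6 / 7 = 408/7 ≈ 58.3 km/h

58.3 km/h


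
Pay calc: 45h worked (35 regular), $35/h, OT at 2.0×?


$1925.00

Regular: 35h × $35 = $1225.00
Overtime: 45 - 35 = 10h
OT pay: 10h × $35 × 2.0 = $700.00
Total = $1225.00 + $700.00 = $1925.00


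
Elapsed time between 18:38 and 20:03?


1h 25m

End time in minutes: 20×60 + 3 = 1203
Start time in minutes: 18×60 + 38 = 1118
Difference = 1203 - 1118 = 85 minutes
= 1 hours 25 minutes


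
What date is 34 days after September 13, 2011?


October 17, 2011

Start: September 13, 2011
Add 34 days
September 13 → October 1: 30 - 13 + 1 = 18 days (34 - 18 = 16 left)
October 1 + 16 = October 17, 2011


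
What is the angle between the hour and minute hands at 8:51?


40.5°

Hour hand = 8×30 + 51×0.5 = 265.5°
Minute hand = 51×6 = 306°
Difference = |265.5 - 306| = 40.5°


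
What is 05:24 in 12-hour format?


Hour: 5
5 < 12 → AM

5:24 AM


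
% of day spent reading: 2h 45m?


11.5%

Time: 165 minutes
Day: 1440 minutes
Percentage = (165/1440) × 100 ≈ 11.5%


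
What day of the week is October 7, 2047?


Monday

Zeller's congruence:
q=7, m=10, k=47, j=20
h = (7 + ⌊13×11/5⌋ + 47 + ⌊47/4⌋ + ⌊20/4⌋ - 2×20) mod 7
= (7 + 28 + 47 + 11 + 5 - 40) mod 7
= 58 mod 7 = 2
h=2 → Monday


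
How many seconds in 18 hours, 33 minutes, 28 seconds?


66808 seconds

Hours: 18 × 3600 = 64800
Minutes: 33 × 60 = 1980
Seconds: 28
Total = 64800 + 1980 + 28 = 66808


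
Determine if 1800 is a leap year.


Rules: divisible by 4 AND (not by 100 OR by 400)
1800 ÷ 4 = 450 exactly → divisible by 4
1800 ÷ 100 = 18 exactly → divisible by 100
1800 ÷ 400 = 4 remainder 200 → not divisible by 400
Divisible by 100 but not by 400 → not a leap year

No


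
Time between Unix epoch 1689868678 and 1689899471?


30793 seconds (8.6 hours / 0.36 days)

Difference = 1689899471 - 1689868678 = 30793 seconds
In hours: 30793 / 3600 ≈ 8.6
In days: 30793 / 86400 ≈ 0.36


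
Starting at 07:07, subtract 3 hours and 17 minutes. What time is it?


03:50

Start: 427 minutes from midnight
Subtract: 197 minutes
Remaining: 427 - 197 = 230
Hours: 3, Minutes: 50


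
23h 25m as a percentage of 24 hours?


Total minutes: 23×60 + 25 = 1405
Day = 24×60 = 1440 minutes
Fraction = 1405/1440 ≈ 0.9757
As a percentage: 1405/1440 × 100 ≈ 97.57%

0.9757 (97.57%)


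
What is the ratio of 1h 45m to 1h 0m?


Duration 1: 105 minutes
Duration 2: 60 minutes
Ratio = 105:60
GCD = 15
Simplified = 7:4
As a decimal: 7/4 = 1.75

7:4 (1.75)


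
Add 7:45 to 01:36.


09:21

Start: 96 minutes from midnight
Add: 465 minutes
Total: 561 minutes
Hours: 561 ÷ 60 = 9 remainder 21


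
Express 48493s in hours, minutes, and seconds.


Hours: 48493 ÷ 3600 = 13 remainder 1693
Minutes: 1693 ÷ 60 = 28 remainder 13
Seconds: 13

13h 28m 13s


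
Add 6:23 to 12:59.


19:22

Start: 779 minutes from midnight
Add: 383 minutes
Total: 1162 minutes
Hours: 1162 ÷ 60 = 19 remainder 22


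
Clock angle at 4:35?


Hour hand = 4×30 + 35×0.5 = 137.5°
Minute hand = 35×6 = 210°
Difference = |137.5 - 210| = 72.5°

72.5°


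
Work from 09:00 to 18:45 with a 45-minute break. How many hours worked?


Total time = (18×60+45) - (9×60+0)
= 1125 - 540 = 585 min
Minus break: 585 - 45 = 540 min
= 9h 0m

9h 0m (540 minutes)


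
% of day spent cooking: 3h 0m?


12.5%

Time: 180 minutes
Day: 1440 minutes
Percentage = (180/1440) × 100 = 12.5%


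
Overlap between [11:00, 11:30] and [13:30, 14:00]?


0 minutes

Meeting A: 660-690 (in minutes from midnight)
Meeting B: 810-840
Overlap start = max(660, 810) = 810
Overlap end = min(690, 840) = 690
Overlap = max(0, 690 - 810) = 0 min


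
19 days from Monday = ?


Saturday

Start: Monday (index 0)
(0 + 19) mod 7
= 19 mod 7
= 5
Index 5 → Saturday


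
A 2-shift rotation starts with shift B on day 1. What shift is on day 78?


Shifts: A, B
Start: B (index 1)
Day 78: (1 + 78 - 1) mod 2
= 78 mod 2
= 0
Index 0 → shift A

Shift A


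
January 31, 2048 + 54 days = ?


March 25, 2048

Start: January 31, 2048
Add 54 days
January 31 → February 1: 31 - 31 + 1 = 1 days (54 - 1 = 53 left)
February 1 → March 1: 29 - 1 + 1 = 29 days (53 - 29 = 24 left)
March 1 + 24 = March 25, 2048


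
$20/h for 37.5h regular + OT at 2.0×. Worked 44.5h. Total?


$1030.00

Regular: 37.5h × $20 = $750.00
Overtime: 44.5 - 37.5 = 7.0h
OT pay: 7.0h × $20 × 2.0 = $280.00
Total = $750.00 + $280.00 = $1030.00


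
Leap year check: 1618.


No

Rules: divisible by 4 AND (not by 100 OR by 400)
1618 ÷ 4 = 404 remainder 2 → not divisible by 4
Not divisible by 4 → not a leap year


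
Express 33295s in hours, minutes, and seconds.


Hours: 33295 ÷ 3600 = 9 remainder 895
Minutes: 895 ÷ 60 = 14 remainder 55
Seconds: 55

9h 14m 55s


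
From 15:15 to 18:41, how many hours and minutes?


3h 26m

End time in minutes: 18×60 + 41 = 1121
Start time in minutes: 15×60 + 15 = 915
Difference = 1121 - 915 = 206 minutes
= 3 hours 26 minutes


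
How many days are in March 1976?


Month: March (month 3)
March has 31 days

31 days


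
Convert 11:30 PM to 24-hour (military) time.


23:30

Input: 11:30 PM
PM: 11 + 12 = 23


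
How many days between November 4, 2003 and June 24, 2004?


From November 4, 2003 to June 24, 2004
Rest of November 2003: 30 - 4 = 26
Full months: December 31, January 31, February 2004 29, March 31, April 30, May 31
Days into June 2004: 24
Total = 26 + 31 + 31 + 29 + 31 + 30 + 31 + 24 = 233 days

233 days


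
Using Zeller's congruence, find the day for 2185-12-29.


Thursday

Zeller's congruence:
q=29, m=12, k=85, j=21
h = (29 + ⌊13×13/5⌋ + 85 + ⌊85/4⌋ + ⌊21/4⌋ - 2×21) mod 7
= (29 + 33 + 85 + 21 + 5 - 42) mod 7
= 131 mod 7 = 5
h=5 → Thursday


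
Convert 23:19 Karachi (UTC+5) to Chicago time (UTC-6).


12:19

Time difference = UTC-6 - UTC+5 = -11 hours
New hour = (23 -11) mod 24
= 12 mod 24 = 12
Minutes unchanged → 12:19


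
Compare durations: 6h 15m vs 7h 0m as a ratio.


Duration 1: 375 minutes
Duration 2: 420 minutes
Ratio = 375:420
GCD = 15
Simplified = 25:28
As a decimal: 25/28 ≈ 0.89

25:28 (0.89)


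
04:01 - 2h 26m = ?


01:35

Start: 241 minutes from midnight
Subtract: 146 minutes
Remaining: 241 - 146 = 95
Hours: 1, Minutes: 35


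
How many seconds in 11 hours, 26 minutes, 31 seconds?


41191 seconds

Hours: 11 × 3600 = 39600
Minutes: 26 × 60 = 1560
Seconds: 31
Total = 39600 + 1560 + 31 = 41191


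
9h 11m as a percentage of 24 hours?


0.3826 (38.26%)

Total minutes: 9×60 + 11 = 551
Day = 24×60 = 1440 minutes
Fraction = 551/1440 ≈ 0.3826
As a percentage: 551/1440 × 100 ≈ 38.26%


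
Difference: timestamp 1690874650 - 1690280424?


Difference = 1690874650 - 1690280424 = 594226 seconds
In hours: 594226 / 3600 ≈ 165.1
In days: 594226 / 86400 ≈ 6.88

594226 seconds (165.1 hours / 6.88 days)


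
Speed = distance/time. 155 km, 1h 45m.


88.6 km/h

Distance: 155 km
Time: 1h 45m = 105 min = 105/60 = 7/4 hours
Speed = 155 ÷ (7/4) = 155 × 4 / 7 = 620/7 ≈ 88.6 km/h


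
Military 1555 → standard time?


3:55 PM

Hour: 15
15 - 12 = 3 → PM


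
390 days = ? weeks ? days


Weeks: 390 ÷ 7 = 55 remainder 5

55 weeks 5 days


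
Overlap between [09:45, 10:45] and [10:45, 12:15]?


0 minutes

Meeting A: 585-645 (in minutes from midnight)
Meeting B: 645-735
Overlap start = max(585, 645) = 645
Overlap end = min(645, 735) = 645
Overlap = max(0, 645 - 645) = 0 min


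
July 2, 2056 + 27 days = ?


July 29, 2056

Start: July 2, 2056
Add 27 days
July 2 + 27 = July 29, 2056


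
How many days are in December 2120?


31 days

Month: December (month 12)
December has 31 days


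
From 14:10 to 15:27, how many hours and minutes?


1h 17m

End time in minutes: 15×60 + 27 = 927
Start time in minutes: 14×60 + 10 = 850
Difference = 927 - 850 = 77 minutes
= 1 hours 17 minutes


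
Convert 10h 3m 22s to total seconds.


Hours: 10 × 3600 = 36000
Minutes: 3 × 60 = 180
Seconds: 22
Total = 36000 + 180 + 22 = 36202

36202 seconds


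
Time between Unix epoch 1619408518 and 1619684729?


276211 seconds (76.7 hours / 3.20 days)

Difference = 1619684729 - 1619408518 = 276211 seconds
In hours: 276211 / 3600 ≈ 76.7
In days: 276211 / 86400 ≈ 3.20


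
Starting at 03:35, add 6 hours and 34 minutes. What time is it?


10:09

Start: 215 minutes from midnight
Add: 394 minutes
Total: 609 minutes
Hours: 609 ÷ 60 = 10 remainder 9


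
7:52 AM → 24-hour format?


Input: 7:52 AM
AM hour stays: 7

07:52


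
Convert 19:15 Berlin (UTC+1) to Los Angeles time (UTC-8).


10:15

Time difference = UTC-8 - UTC+1 = -9 hours
New hour = (19 -9) mod 24
= 10 mod 24 = 10
Minutes unchanged → 10:15


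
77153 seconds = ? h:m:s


21h 25m 53s

Hours: 77153 ÷ 3600 = 21 remainder 1553
Minutes: 1553 ÷ 60 = 25 remainder 53
Seconds: 53


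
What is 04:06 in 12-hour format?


Hour: 4
4 < 12 → AM

4:06 AM


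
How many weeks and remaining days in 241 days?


34 weeks 3 days

Weeks: 241 ÷ 7 = 34 remainder 3


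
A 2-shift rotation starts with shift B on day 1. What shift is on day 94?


Shifts: A, B
Start: B (index 1)
Day 94: (1 + 94 - 1) mod 2
= 94 mod 2
= 0
Index 0 → shift A

Shift A


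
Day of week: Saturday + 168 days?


Start: Saturday (index 5)
(5 + 168) mod 7
= 173 mod 7
= 5
Index 5 → Saturday

Saturday


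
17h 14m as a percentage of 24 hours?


Total minutes: 17×60 + 14 = 1034
Day = 24×60 = 1440 minutes
Fraction = 1034/1440 ≈ 0.7181
As a percentage: 1034/1440 × 100 ≈ 71.81%

0.7181 (71.81%)


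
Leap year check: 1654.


Rules: divisible by 4 AND (not by 100 OR by 400)
1654 ÷ 4 = 413 remainder 2 → not divisible by 4
Not divisible by 4 → not a leap year

No


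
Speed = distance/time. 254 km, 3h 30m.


72.6 km/h

Distance: 254 km
Time: 3h 30m = 210 min = 210/60 = 7/2 hours
Speed = 254 ÷ (7/2) = 254 × 2 / 7 = 508/7 ≈ 72.6 km/h


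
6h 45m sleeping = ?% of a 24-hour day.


28.1%

Time: 405 minutes
Day: 1440 minutes
Percentage = (405/1440) × 100 ≈ 28.1%


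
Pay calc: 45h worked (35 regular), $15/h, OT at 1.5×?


$750.00

Regular: 35h × $15 = $525.00
Overtime: 45 - 35 = 10h
OT pay: 10h × $15 × 1.5 = $225.00
Total = $525.00 + $225.00 = $750.00


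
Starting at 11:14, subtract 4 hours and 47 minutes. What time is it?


Start: 674 minutes from midnight
Subtract: 287 minutes
Remaining: 674 - 287 = 387
Hours: 6, Minutes: 27

06:27


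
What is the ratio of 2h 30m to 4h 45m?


Duration 1: 150 minutes
Duration 2: 285 minutes
Ratio = 150:285
GCD = 15
Simplified = 10:19
As a decimal: 10/19 ≈ 0.53

10:19 (0.53)


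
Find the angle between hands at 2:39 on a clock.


Hour hand = 2×30 + 39×0.5 = 79.5°
Minute hand = 39×6 = 234°
Difference = |79.5 - 234| = 154.5°

154.5°


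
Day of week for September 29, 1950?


Friday

Zeller's congruence:
q=29, m=9, k=50, j=19
h = (29 + ⌊13×10/5⌋ + 50 + ⌊50/4⌋ + ⌊19/4⌋ - 2×19) mod 7
= (29 + 26 + 50 + 12 + 4 - 38) mod 7
= 83 mod 7 = 6
h=6 → Friday


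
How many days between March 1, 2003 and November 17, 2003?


261 days

From March 1, 2003 to November 17, 2003
Rest of March 2003: 31 - 1 = 30
Full months: April 30, May 31, June 30, July 31, August 31, September 30, October 31
Days into November 2003: 17
Total = 30 + 30 + 31 + 30 + 31 + 31 + 30 + 31 + 17 = 261 days


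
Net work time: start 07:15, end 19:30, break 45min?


11h 30m (690 minutes)

Total time = (19×60+30) - (7×60+15)
= 1170 - 435 = 735 min
Minus break: 735 - 45 = 690 min
= 11h 30m


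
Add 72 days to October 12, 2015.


December 23, 2015

Start: October 12, 2015
Add 72 days
October 12 → November 1: 31 - 12 + 1 = 20 days (72 - 20 = 52 left)
November 1 → December 1: 30 - 1 + 1 = 30 days (52 - 30 = 22 left)
December 1 + 22 = December 23, 2015


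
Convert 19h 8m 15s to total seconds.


68895 seconds

Hours: 19 × 3600 = 68400
Minutes: 8 × 60 = 480
Seconds: 15
Total = 68400 + 480 + 15 = 68895


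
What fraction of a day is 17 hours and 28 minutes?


Total minutes: 17×60 + 28 = 1048
Day = 24×60 = 1440 minutes
Fraction = 1048/1440 ≈ 0.7278
As a percentage: 1048/1440 × 100 ≈ 72.78%

0.7278 (72.78%)


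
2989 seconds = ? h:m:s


0h 49m 49s

Hours: 2989 ÷ 3600 = 0 remainder 2989
Minutes: 2989 ÷ 60 = 49 remainder 49
Seconds: 49


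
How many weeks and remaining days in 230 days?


32 weeks 6 days

Weeks: 230 ÷ 7 = 32 remainder 6


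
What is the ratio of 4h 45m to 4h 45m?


Duration 1: 285 minutes
Duration 2: 285 minutes
Ratio = 285:285
GCD = 285
Simplified = 1:1
As a decimal: 1/1 = 1.00

1:1 (1.00)


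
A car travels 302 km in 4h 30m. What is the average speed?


Distance: 302 km
Time: 4h 30m = 270 min = 270/60 = 9/2 hours
Speed = 302 ÷ (9/2) = 302 × 2 / 9 = 604/9 ≈ 67.1 km/h

67.1 km/h


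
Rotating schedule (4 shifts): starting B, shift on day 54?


Shifts: A, B, C, D
Start: B (index 1)
Day 54: (1 + 54 - 1) mod 4
= 54 mod 4
= 2
Index 2 → shift C

Shift C


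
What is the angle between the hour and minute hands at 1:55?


Hour hand = 1×30 + 55×0.5 = 57.5°
Minute hand = 55×6 = 330°
Difference = |57.5 - 330| = 272.5°
Since > 180°: 360 - 272.5 = 87.5°

87.5°


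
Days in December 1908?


Month: December (month 12)
December has 31 days

31 days


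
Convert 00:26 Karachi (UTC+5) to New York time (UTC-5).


14:26 (previous day)

Time difference = UTC-5 - UTC+5 = -10 hours
New hour = (0 -10) mod 24
= -10 mod 24 = 14
Minutes unchanged → 14:26; -10 < 0 → previous day


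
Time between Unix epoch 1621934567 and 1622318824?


384257 seconds (106.7 hours / 4.45 days)

Difference = 1622318824 - 1621934567 = 384257 seconds
In hours: 384257 / 3600 ≈ 106.7
In days: 384257 / 86400 ≈ 4.45


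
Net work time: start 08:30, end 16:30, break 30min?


Total time = (16×60+30) - (8×60+30)
= 990 - 510 = 480 min
Minus break: 480 - 30 = 450 min
= 7h 30m

7h 30m (450 minutes)


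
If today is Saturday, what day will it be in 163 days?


Monday

Start: Saturday (index 5)
(5 + 163) mod 7
= 168 mod 7
= 0
Index 0 → Monday


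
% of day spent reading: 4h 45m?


19.8%

Time: 285 minutes
Day: 1440 minutes
Percentage = (285/1440) × 100 ≈ 19.8%


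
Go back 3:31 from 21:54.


Start: 1314 minutes from midnight
Subtract: 211 minutes
Remaining: 1314 - 211 = 1103
Hours: 18, Minutes: 23

18:23


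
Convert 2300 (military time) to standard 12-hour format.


11:00 PM

Hour: 23
23 - 12 = 11 → PM


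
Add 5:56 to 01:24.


07:20

Start: 84 minutes from midnight
Add: 356 minutes
Total: 440 minutes
Hours: 440 ÷ 60 = 7 remainder 20


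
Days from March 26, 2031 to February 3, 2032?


314 days

From March 26, 2031 to February 3, 2032
Rest of March 2031: 31 - 26 = 5
Full months: April 30, May 31, June 30, July 31, August 31, September 30, October 31, November 30, December 31, January 31
Days into February 2032: 3
Total = 5 + 30 + 31 + 30 + 31 + 31 + 30 + 31 + 30 + 31 + 31 + 3 = 314 days


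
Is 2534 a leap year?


Rules: divisible by 4 AND (not by 100 OR by 400)
2534 ÷ 4 = 633 remainder 2 → not divisible by 4
Not divisible by 4 → not a leap year

No


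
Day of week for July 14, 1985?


Zeller's congruence:
q=14, m=7, k=85, j=19
h = (14 + ⌊13×8/5⌋ + 85 + ⌊85/4⌋ + ⌊19/4⌋ - 2×19) mod 7
= (14 + 20 + 85 + 21 + 4 - 38) mod 7
= 106 mod 7 = 1
h=1 → Sunday

Sunday


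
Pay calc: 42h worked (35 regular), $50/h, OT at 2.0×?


$2450.00

Regular: 35h × $50 = $1750.00
Overtime: 42 - 35 = 7h
OT pay: 7h × $50 × 2.0 = $700.00
Total = $1750.00 + $700.00 = $2450.00


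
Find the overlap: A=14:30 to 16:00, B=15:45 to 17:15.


Meeting A: 870-960 (in minutes from midnight)
Meeting B: 945-1035
Overlap start = max(870, 945) = 945
Overlap end = min(960, 1035) = 960
Overlap = max(0, 960 - 945) = 15 min

15 minutes


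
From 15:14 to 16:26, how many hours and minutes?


End time in minutes: 16×60 + 26 = 986
Start time in minutes: 15×60 + 14 = 914
Difference = 986 - 914 = 72 minutes
= 1 hours 12 minutes

1h 12m


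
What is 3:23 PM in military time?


15:23

Input: 3:23 PM
PM: 3 + 12 = 15


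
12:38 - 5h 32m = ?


07:06

Start: 758 minutes from midnight
Subtract: 332 minutes
Remaining: 758 - 332 = 426
Hours: 7, Minutes: 6


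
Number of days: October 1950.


31 days

Month: October (month 10)
October has 31 days


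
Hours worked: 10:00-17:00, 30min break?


Total time = (17×60+0) - (10×60+0)
= 1020 - 600 = 420 min
Minus break: 420 - 30 = 390 min
= 6h 30m

6h 30m (390 minutes)


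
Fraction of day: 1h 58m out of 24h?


0.0819 (8.19%)

Total minutes: 1×60 + 58 = 118
Day = 24×60 = 1440 minutes
Fraction = 118/1440 ≈ 0.0819
As a percentage: 118/1440 × 100 ≈ 8.19%


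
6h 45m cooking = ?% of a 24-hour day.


28.1%

Time: 405 minutes
Day: 1440 minutes
Percentage = (405/1440) × 100 ≈ 28.1%


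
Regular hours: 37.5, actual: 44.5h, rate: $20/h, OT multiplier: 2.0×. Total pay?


$1030.00

Regular: 37.5h × $20 = $750.00
Overtime: 44.5 - 37.5 = 7.0h
OT pay: 7.0h × $20 × 2.0 = $280.00
Total = $750.00 + $280.00 = $1030.00


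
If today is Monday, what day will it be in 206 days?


Thursday

Start: Monday (index 0)
(0 + 206) mod 7
= 206 mod 7
= 3
Index 3 → Thursday


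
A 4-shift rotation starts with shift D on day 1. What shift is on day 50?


Shift A

Shifts: A, B, C, D
Start: D (index 3)
Day 50: (3 + 50 - 1) mod 4
= 52 mod 4
= 0
Index 0 → shift A


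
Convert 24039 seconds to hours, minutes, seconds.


Hours: 24039 ÷ 3600 = 6 remainder 2439
Minutes: 2439 ÷ 60 = 40 remainder 39
Seconds: 39

6h 40m 39s


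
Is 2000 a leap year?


Rules: divisible by 4 AND (not by 100 OR by 400)
2000 ÷ 4 = 500 exactly → divisible by 4
2000 ÷ 100 = 20 exactly → divisible by 100
2000 ÷ 400 = 5 exactly → divisible by 400
Divisible by 400 → leap year

Yes


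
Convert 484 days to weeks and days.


69 weeks 1 days

Weeks: 484 ÷ 7 = 69 remainder 1


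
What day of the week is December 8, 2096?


Zeller's congruence:
q=8, m=12, k=96, j=20
h = (8 + ⌊13×13/5⌋ + 96 + ⌊96/4⌋ + ⌊20/4⌋ - 2×20) mod 7
= (8 + 33 + 96 + 24 + 5 - 40) mod 7
= 126 mod 7 = 0
h=0 → Saturday

Saturday


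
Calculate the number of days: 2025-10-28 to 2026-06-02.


From October 28, 2025 to June 2, 2026
Rest of October 2025: 31 - 28 = 3
Full months: November 30, December 31, January 31, February 2026 28, March 31, April 30, May 31
Days into June 2026: 2
Total = 3 + 30 + 31 + 31 + 28 + 31 + 30 + 31 + 2 = 217 days

217 days


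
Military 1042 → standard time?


Hour: 10
10 < 12 → AM

10:42 AM


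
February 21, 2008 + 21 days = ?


Start: February 21, 2008
Add 21 days
February 21 → March 1: 29 - 21 + 1 = 9 days (21 - 9 = 12 left)
March 1 + 12 = March 13, 2008

March 13, 2008


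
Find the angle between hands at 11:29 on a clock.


170.5°

Hour hand = 11×30 + 29×0.5 = 344.5°
Minute hand = 29×6 = 174°
Difference = |344.5 - 174| = 170.5°


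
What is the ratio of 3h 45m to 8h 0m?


Duration 1: 225 minutes
Duration 2: 480 minutes
Ratio = 225:480
GCD = 15
Simplified = 15:32
As a decimal: 15/32 ≈ 0.47

15:32 (0.47)


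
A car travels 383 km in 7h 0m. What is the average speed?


54.7 km/h

Distance: 383 km
Time: 7 hours
Speed = 383 / 7 ≈ 54.7 km/h


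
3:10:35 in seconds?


11435 seconds

Hours: 3 × 3600 = 10800
Minutes: 10 × 60 = 600
Seconds: 35
Total = 10800 + 600 + 35 = 11435


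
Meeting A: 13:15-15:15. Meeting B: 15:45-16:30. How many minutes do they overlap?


0 minutes

Meeting A: 795-915 (in minutes from midnight)
Meeting B: 945-990
Overlap start = max(795, 945) = 945
Overlap end = min(915, 990) = 915
Overlap = max(0, 915 - 945) = 0 min


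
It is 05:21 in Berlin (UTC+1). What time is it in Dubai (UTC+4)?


Time difference = UTC+4 - UTC+1 = +3 hours
New hour = (5 + 3) mod 24
= 8 mod 24 = 8
Minutes unchanged → 08:21

08:21


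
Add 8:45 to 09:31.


18:16

Start: 571 minutes from midnight
Add: 525 minutes
Total: 1096 minutes
Hours: 1096 ÷ 60 = 18 remainder 16


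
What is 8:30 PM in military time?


20:30

Input: 8:30 PM
PM: 8 + 12 = 20


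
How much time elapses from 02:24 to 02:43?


0h 19m

End time in minutes: 2×60 + 43 = 163
Start time in minutes: 2×60 + 24 = 144
Difference = 163 - 144 = 19 minutes
= 0 hours 19 minutes


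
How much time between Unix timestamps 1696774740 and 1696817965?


43225 seconds (12.0 hours / 0.50 days)

Difference = 1696817965 - 1696774740 = 43225 seconds
In hours: 43225 / 3600 ≈ 12.0
In days: 43225 / 86400 ≈ 0.50


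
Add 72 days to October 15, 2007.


Start: October 15, 2007
Add 72 days
October 15 → November 1: 31 - 15 + 1 = 17 days (72 - 17 = 55 left)
November 1 → December 1: 30 - 1 + 1 = 30 days (55 - 30 = 25 left)
December 1 + 25 = December 26, 2007

December 26, 2007


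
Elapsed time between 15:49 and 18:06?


End time in minutes: 18×60 + 6 = 1086
Start time in minutes: 15×60 + 49 = 949
Difference = 1086 - 949 = 137 minutes
= 2 hours 17 minutes

2h 17m


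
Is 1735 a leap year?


Rules: divisible by 4 AND (not by 100 OR by 400)
1735 ÷ 4 = 433 remainder 3 → not divisible by 4
Not divisible by 4 → not a leap year

No


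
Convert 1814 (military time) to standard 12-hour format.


6:14 PM

Hour: 18
18 - 12 = 6 → PM


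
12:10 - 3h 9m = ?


09:01

Start: 730 minutes from midnight
Subtract: 189 minutes
Remaining: 730 - 189 = 541
Hours: 9, Minutes: 1


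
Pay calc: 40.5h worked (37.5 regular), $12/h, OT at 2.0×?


Regular: 37.5h × $12 = $450.00
Overtime: 40.5 - 37.5 = 3.0h
OT pay: 3.0h × $12 × 2.0 = $72.00
Total = $450.00 + $72.00 = $522.00

$522.00


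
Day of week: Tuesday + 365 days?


Start: Tuesday (index 1)
(1 + 365) mod 7
= 366 mod 7
= 2
Index 2 → Wednesday

Wednesday


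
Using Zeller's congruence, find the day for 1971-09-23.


Thursday

Zeller's congruence:
q=23, m=9, k=71, j=19
h = (23 + ⌊13×10/5⌋ + 71 + ⌊71/4⌋ + ⌊19/4⌋ - 2×19) mod 7
= (23 + 26 + 71 + 17 + 4 - 38) mod 7
= 103 mod 7 = 5
h=5 → Thursday


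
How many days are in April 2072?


30 days

Month: April (month 4)
April has 30 days


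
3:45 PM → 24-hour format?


Input: 3:45 PM
PM: 3 + 12 = 15

15:45


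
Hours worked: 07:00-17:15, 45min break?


Total time = (17×60+15) - (7×60+0)
= 1035 - 420 = 615 min
Minus break: 615 - 45 = 570 min
= 9h 30m

9h 30m (570 minutes)


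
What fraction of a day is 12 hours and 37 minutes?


Total minutes: 12×60 + 37 = 757
Day = 24×60 = 1440 minutes
Fraction = 757/1440 ≈ 0.5257
As a percentage: 757/1440 × 100 ≈ 52.57%

0.5257 (52.57%)


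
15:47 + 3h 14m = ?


Start: 947 minutes from midnight
Add: 194 minutes
Total: 1141 minutes
Hours: 1141 ÷ 60 = 19 remainder 1

19:01


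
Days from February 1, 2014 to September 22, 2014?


From February 1, 2014 to September 22, 2014
Rest of February 2014: 28 - 1 = 27
Full months: March 31, April 30, May 31, June 30, July 31, August 31
Days into September 2014: 22
Total = 27 + 31 + 30 + 31 + 30 + 31 + 31 + 22 = 233 days

233 days


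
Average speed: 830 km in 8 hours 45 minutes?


94.9 km/h

Distance: 830 km
Time: 8h 45m = 525 min = 525/60 = 35/4 hours
Speed = 830 ÷ (35/4) = 830 × 4 / 35 = 3320/35 ≈ 94.9 km/h


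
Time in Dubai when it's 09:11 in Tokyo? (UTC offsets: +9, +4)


04:11

Time difference = UTC+4 - UTC+9 = -5 hours
New hour = (9 -5) mod 24
= 4 mod 24 = 4
Minutes unchanged → 04:11


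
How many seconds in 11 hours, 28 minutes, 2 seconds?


Hours: 11 × 3600 = 39600
Minutes: 28 × 60 = 1680
Seconds: 2
Total = 39600 + 1680 + 2 = 41282

41282 seconds


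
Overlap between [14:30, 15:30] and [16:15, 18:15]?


Meeting A: 870-930 (in minutes from midnight)
Meeting B: 975-1095
Overlap start = max(870, 975) = 975
Overlap end = min(930, 1095) = 930
Overlap = max(0, 930 - 975) = 0 min

0 minutes


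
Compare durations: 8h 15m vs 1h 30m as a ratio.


Duration 1: 495 minutes
Duration 2: 90 minutes
Ratio = 495:90
GCD = 45
Simplified = 11:2
As a decimal: 11/2 = 5.50

11:2 (5.50)
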